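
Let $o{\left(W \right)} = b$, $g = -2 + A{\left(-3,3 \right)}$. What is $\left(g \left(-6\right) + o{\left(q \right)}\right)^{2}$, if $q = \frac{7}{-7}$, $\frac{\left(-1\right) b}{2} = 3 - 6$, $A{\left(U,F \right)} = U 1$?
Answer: $1296$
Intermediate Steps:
$A{\left(U,F \right)} = U$
$g = -5$ ($g = -2 - 3 = -5$)
$b = 6$ ($b = - 2 \left(3 - 6\right) = \left(-2\right) \left(-3\right) = 6$)
$q = -1$ ($q = 7 \left(- \frac{1}{7}\right) = -1$)
$o{\left(W \right)} = 6$
$\left(g \left(-6\right) + o{\left(q \right)}\right)^{2} = \left(\left(-5\right) \left(-6\right) + 6\right)^{2} = \left(30 + 6\right)^{2} = 36^{2} = 1296$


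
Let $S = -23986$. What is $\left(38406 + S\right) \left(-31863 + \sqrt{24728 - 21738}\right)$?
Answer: $-459464460 + 14420 \sqrt{2990} \approx -4.5868 \cdot 10^{8}$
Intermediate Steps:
$\left(38406 + S\right) \left(-31863 + \sqrt{24728 - 21738}\right) = \left(38406 - 23986\right) \left(-31863 + \sqrt{24728 - 21738}\right) = 14420 \left(-31863 + \sqrt{2990}\right) = -459464460 + 14420 \sqrt{2990}$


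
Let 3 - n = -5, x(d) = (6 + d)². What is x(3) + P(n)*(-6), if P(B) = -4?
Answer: 105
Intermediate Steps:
n = 8 (n = 3 - 1*(-5) = 3 + 5 = 8)
x(3) + P(n)*(-6) = (6 + 3)² - 4*(-6) = 9² + 24 = 81 + 24 = 105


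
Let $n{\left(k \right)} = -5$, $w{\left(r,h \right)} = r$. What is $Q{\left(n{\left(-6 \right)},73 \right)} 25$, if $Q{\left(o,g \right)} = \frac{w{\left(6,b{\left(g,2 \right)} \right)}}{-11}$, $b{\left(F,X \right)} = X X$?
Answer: $- \frac{150}{11} \approx -13.636$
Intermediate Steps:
$b{\left(F,X \right)} = X^{2}$
$Q{\left(o,g \right)} = - \frac{6}{11}$ ($Q{\left(o,g \right)} = \frac{6}{-11} = 6 \left(- \frac{1}{11}\right) = - \frac{6}{11}$)
$Q{\left(n{\left(-6 \right)},73 \right)} 25 = \left(- \frac{6}{11}\right) 25 = - \frac{150}{11}$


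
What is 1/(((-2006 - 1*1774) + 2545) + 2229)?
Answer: 1/994 ≈ 0.0010060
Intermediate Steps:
1/(((-2006 - 1*1774) + 2545) + 2229) = 1/(((-2006 - 1774) + 2545) + 2229) = 1/((-3780 + 2545) + 2229) = 1/(-1235 + 2229) = 1/994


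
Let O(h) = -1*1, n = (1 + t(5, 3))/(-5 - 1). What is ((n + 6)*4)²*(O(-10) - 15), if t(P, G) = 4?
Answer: -61504/9 ≈ -6833.8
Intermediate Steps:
n = -⅚ (n = (1 + 4)/(-5 - 1) = 5/(-6) = 5*(-⅙) = -⅚ ≈ -0.83333)
O(h) = -1
((n + 6)*4)²*(O(-10) - 15) = ((-⅚ + 6)*4)²*(-1 - 15) = ((31/6)*4)²*(-16) = (62/3)²*(-16) = (3844/9)*(-16) = -61504/9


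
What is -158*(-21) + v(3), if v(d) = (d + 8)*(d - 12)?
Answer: 3219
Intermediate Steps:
v(d) = (-12 + d)*(8 + d) (v(d) = (8 + d)*(-12 + d) = (-12 + d)*(8 + d))
-158*(-21) + v(3) = -158*(-21) + (-96 + 3² - 4*3) = 3318 + (-96 + 9 - 12) = 3318 - 99 = 3219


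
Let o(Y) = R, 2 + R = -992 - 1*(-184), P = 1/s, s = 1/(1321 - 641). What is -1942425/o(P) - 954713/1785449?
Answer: 77051721251/32138082 ≈ 2397.5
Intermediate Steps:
s = 1/680 ≈ 0.0014706
P = 680 (P = 1/(1/680) = 680)
R = -810 (R = -2 + (-992 - 1*(-184)) = -2 + (-992 + 184) = -2 - 808 = -810)
o(Y) = -810
-1942425/o(P) - 954713/1785449 = -1942425/(-810) - 954713/1785449 = -1942425*(-1/810) - 954713*1/1785449 = 43165/18 - 954713/1785449 = 77051721251/32138082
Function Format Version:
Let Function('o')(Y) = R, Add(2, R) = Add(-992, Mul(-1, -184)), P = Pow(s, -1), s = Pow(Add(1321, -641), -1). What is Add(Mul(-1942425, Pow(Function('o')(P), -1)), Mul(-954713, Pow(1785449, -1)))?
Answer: Rational(77051721251, 32138082) ≈ 2397.5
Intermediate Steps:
s = Rational(1, 680) (s = Pow(680, -1) = Rational(1, 680) ≈ 0.0014706)
P = 680 (P = Pow(Rational(1, 680), -1) = 680)
R = -810 (R = Add(-2, Add(-992, Mul(-1, -184))) = Add(-2, Add(-992, 184)) = Add(-2, -808) = -810)
Function('o')(Y) = -810
Add(Mul(-1942425, Pow(Function('o')(P), -1)), Mul(-954713, Pow(1785449, -1))) = Add(Mul(-1942425, Pow(-810, -1)), Mul(-954713, Pow(1785449, -1))) = Add(Mul(-1942425, Rational(-1, 810)), Mul(-954713, Rational(1, 1785449))) = Add(Rational(43165, 18), Rational(-954713, 1785449)) = Rational(77051721251, 32138082)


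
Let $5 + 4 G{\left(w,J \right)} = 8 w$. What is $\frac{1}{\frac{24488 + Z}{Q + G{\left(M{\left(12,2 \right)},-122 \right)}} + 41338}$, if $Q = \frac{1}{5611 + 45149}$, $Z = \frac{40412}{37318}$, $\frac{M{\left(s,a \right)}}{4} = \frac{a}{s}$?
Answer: $\frac{1679707}{562932869806} \approx 2.9838 \cdot 10^{-6}$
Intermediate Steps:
$M{\left(s,a \right)} = \frac{4 a}{s}$ ($M{\left(s,a \right)} = 4 \frac{a}{s} = \frac{4 a}{s}$)
$G{\left(w,J \right)} = - \frac{5}{4} + 2 w$ ($G{\left(w,J \right)} = - \frac{5}{4} + \frac{8 w}{4} = - \frac{5}{4} + 2 w$)
$Z = \frac{20206}{18659}$ ($Z = 40412 \cdot \frac{1}{37318} = \frac{20206}{18659} \approx 1.0829$)
$Q = \frac{1}{50760} \approx 1.9701 \cdot 10^{-5}$
$\frac{1}{\frac{24488 + Z}{Q + G{\left(M{\left(12,2 \right)},-122 \right)}} + 41338} = \frac{1}{\frac{24488 + \frac{20206}{18659}}{\frac{1}{50760} - \left(\frac{5}{4} - 2 \cdot 4 \cdot 2 \cdot \frac{1}{12}\right)} + 41338} = \frac{1}{\frac{456941798}{18659 \left(\frac{1}{50760} - \left(\frac{5}{4} - 2 \cdot 4 \cdot 2 \cdot \frac{1}{12}\right)\right)} + 41338} = \frac{1}{\frac{456941798}{18659 \left(\frac{1}{50760} + \left(- \frac{5}{4} + 2 \cdot \frac{2}{3}\right)\right)} + 41338} = \frac{1}{\frac{456941798}{18659 \left(\frac{1}{50760} + \left(- \frac{5}{4} + \frac{4}{3}\right)\right)} + 41338} = \frac{1}{\frac{456941798}{18659 \left(\frac{1}{50760} + \frac{1}{12}\right)} + 41338} = \frac{1}{\frac{456941798}{18659 \cdot \frac{4231}{50760}} + 41338} = \frac{1}{\frac{456941798}{18659} \cdot \frac{50760}{4231} + 41338} = \frac{1}{\frac{493497141840}{1679707} + 41338} = \frac{1}{\frac{562932869806}{1679707}} = \frac{1679707}{562932869806}$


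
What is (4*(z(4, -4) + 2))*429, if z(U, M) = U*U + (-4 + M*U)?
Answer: -3432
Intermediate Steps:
z(U, M) = -4 + U**2 + M*U (z(U, M) = U**2 + (-4 + M*U) = -4 + U**2 + M*U)
(4*(z(4, -4) + 2))*429 = (4*((-4 + 4**2 - 4*4) + 2))*429 = (4*((-4 + 16 - 16) + 2))*429 = (4*(-4 + 2))*429 = (4*(-2))*429 = -8*429 = -3432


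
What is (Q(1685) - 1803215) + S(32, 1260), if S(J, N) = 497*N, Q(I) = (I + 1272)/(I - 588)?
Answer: -1291160558/1097 ≈ -1.1770e+6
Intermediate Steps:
Q(I) = (1272 + I)/(-588 + I)
(Q(1685) - 1803215) + S(32, 1260) = ((1272 + 1685)/(-588 + 1685) - 1803215) + 497*1260 = (2957/1097 - 1803215) + 626220 = -1978123898/1097 + 626220 = -1291160558/1097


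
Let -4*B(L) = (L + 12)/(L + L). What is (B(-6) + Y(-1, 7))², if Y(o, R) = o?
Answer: 49/64 ≈ 0.76563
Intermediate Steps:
B(L) = -(12 + L)/(8*L) (B(L) = -(L + 12)/(4*(L + L)) = -(12 + L)/(4*(2*L)) = -(12 + L)*1/(2*L)/4 = -(12 + L)/(8*L))
(B(-6) + Y(-1, 7))² = ((⅛)*(-12 - 1*(-6))/(-6) - 1)² = ((⅛)*(-⅙)*(-12 + 6) - 1)² = ((⅛)*(-⅙)*(-6) - 1)² = (⅛ - 1)² = (-7/8)² = 49/64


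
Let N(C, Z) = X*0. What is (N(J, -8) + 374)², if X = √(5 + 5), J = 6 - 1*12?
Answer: 139876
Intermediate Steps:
J = -6 (J = 6 - 12 = -6)
X = √10 ≈ 3.1623
N(C, Z) = 0 (N(C, Z) = √10*0 = 0)
(N(J, -8) + 374)² = (0 + 374)² = 374² = 139876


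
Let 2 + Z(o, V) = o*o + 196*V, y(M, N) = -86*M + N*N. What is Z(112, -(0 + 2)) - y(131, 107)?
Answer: 11967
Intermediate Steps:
y(M, N) = N**2 - 86*M (y(M, N) = -86*M + N**2 = N**2 - 86*M)
Z(o, V) = -2 + o**2 + 196*V (Z(o, V) = -2 + (o*o + 196*V) = -2 + (o**2 + 196*V) = -2 + o**2 + 196*V)
Z(112, -(0 + 2)) - y(131, 107) = (-2 + 112**2 + 196*(-(0 + 2))) - (107**2 - 86*131) = (-2 + 12544 + 196*(-1*2)) - (11449 - 11266) = (-2 + 12544 + 196*(-2)) - 1*183 = (-2 + 12544 - 392) - 183 = 12150 - 183 = 11967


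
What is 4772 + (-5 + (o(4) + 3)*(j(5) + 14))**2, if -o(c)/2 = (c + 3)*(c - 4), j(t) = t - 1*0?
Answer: 7476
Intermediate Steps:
j(t) = t (j(t) = t + 0 = t)
o(c) = -2*(-4 + c)*(3 + c) (o(c) = -2*(c + 3)*(c - 4) = -2*(3 + c)*(-4 + c) = -2*(-4 + c)*(3 + c))
4772 + (-5 + (o(4) + 3)*(j(5) + 14))**2 = 4772 + (-5 + ((24 - 2*4**2 + 2*4) + 3)*(5 + 14))**2 = 4772 + (-5 + ((24 - 2*16 + 8) + 3)*19)**2 = 4772 + (-5 + ((24 - 32 + 8) + 3)*19)**2 = 4772 + (-5 + (0 + 3)*19)**2 = 4772 + (-5 + 3*19)**2 = 4772 + (-5 + 57)**2 = 4772 + 52**2 = 4772 + 2704 = 7476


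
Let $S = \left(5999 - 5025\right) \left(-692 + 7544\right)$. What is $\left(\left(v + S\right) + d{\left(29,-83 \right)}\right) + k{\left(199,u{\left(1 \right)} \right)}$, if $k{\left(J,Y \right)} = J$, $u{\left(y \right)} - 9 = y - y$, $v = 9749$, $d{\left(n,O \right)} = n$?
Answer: $6683825$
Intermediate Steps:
$S = 6673848$ ($S = 974 \cdot 6852 = 6673848$)
$u{\left(y \right)} = 9$ ($u{\left(y \right)} = 9 + \left(y - y\right) = 9 + 0 = 9$)
$\left(\left(v + S\right) + d{\left(29,-83 \right)}\right) + k{\left(199,u{\left(1 \right)} \right)} = \left(\left(9749 + 6673848\right) + 29\right) + 199 = \left(6683597 + 29\right) + 199 = 6683626 + 199 = 6683825$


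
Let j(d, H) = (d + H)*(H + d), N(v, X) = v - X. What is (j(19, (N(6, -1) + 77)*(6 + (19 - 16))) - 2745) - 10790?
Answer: 587090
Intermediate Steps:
j(d, H) = (H + d)**2 (j(d, H) = (H + d)*(H + d) = (H + d)**2)
(j(19, (N(6, -1) + 77)*(6 + (19 - 16))) - 2745) - 10790 = ((((6 - 1*(-1)) + 77)*(6 + (19 - 16)) + 19)**2 - 2745) - 10790 = ((((6 + 1) + 77)*(6 + 3) + 19)**2 - 2745) - 10790 = (((7 + 77)*9 + 19)**2 - 2745) - 10790 = ((84*9 + 19)**2 - 2745) - 10790 = ((756 + 19)**2 - 2745) - 10790 = (775**2 - 2745) - 10790 = (600625 - 2745) - 10790 = 597880 - 10790 = 587090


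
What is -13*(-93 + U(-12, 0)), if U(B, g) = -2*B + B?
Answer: 1053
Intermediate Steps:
U(B, g) = -B
-13*(-93 + U(-12, 0)) = -13*(-93 - 1*(-12)) = -13*(-93 + 12) = -13*(-81) = 1053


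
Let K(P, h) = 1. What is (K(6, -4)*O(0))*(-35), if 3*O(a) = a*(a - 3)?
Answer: 0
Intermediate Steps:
O(a) = a*(-3 + a)/3 (O(a) = (a*(a - 3))/3 = (a*(-3 + a))/3 = a*(-3 + a)/3)
(K(6, -4)*O(0))*(-35) = (1*((1/3)*0*(-3 + 0)))*(-35) = (1*((1/3)*0*(-3)))*(-35) = (1*0)*(-35) = 0*(-35) = 0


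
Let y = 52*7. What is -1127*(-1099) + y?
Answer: 1238937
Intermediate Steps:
y = 364
-1127*(-1099) + y = -1127*(-1099) + 364 = 1238573 + 364 = 1238937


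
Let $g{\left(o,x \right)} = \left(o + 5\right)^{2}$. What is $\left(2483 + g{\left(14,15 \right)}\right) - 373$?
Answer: $2471$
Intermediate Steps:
$g{\left(o,x \right)} = \left(5 + o\right)^{2}$
$\left(2483 + g{\left(14,15 \right)}\right) - 373 = \left(2483 + \left(5 + 14\right)^{2}\right) - 373 = \left(2483 + 19^{2}\right) - 373 = \left(2483 + 361\right) - 373 = 2844 - 373 = 2471$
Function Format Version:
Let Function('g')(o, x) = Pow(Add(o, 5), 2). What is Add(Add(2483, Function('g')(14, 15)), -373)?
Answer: 2471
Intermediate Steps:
Function('g')(o, x) = Pow(Add(5, o), 2)
Add(Add(2483, Function('g')(14, 15)), -373) = Add(Add(2483, Pow(Add(5, 14), 2)), -373) = Add(Add(2483, Pow(19, 2)), -373) = Add(Add(2483, 361), -373) = Add(2844, -373) = 2471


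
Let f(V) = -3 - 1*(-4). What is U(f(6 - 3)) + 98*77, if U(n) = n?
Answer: 7547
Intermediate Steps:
f(V) = 1 (f(V) = -3 + 4 = 1)
U(f(6 - 3)) + 98*77 = 1 + 98*77 = 1 + 7546 = 7547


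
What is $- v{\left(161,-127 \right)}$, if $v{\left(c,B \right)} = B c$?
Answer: $20447$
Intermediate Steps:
$- v{\left(161,-127 \right)} = - \left(-127\right) 161 = \left(-1\right) \left(-20447\right) = 20447$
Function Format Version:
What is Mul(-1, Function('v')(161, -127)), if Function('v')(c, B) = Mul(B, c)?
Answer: 20447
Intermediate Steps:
Mul(-1, Function('v')(161, -127)) = Mul(-1, Mul(-127, 161)) = Mul(-1, -20447) = 20447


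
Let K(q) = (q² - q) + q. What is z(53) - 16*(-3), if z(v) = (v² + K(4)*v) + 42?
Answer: 3747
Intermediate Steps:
K(q) = q²
z(v) = 42 + v² + 16*v (z(v) = (v² + 4²*v) + 42 = (v² + 16*v) + 42 = 42 + v² + 16*v)
z(53) - 16*(-3) = (42 + 53² + 16*53) - 16*(-3) = (42 + 2809 + 848) + 48 = 3699 + 48 = 3747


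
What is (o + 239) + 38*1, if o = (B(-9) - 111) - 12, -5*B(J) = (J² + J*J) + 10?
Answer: 598/5 ≈ 119.60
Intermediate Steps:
B(J) = -2 - 2*J²/5 (B(J) = -((J² + J*J) + 10)/5 = -((J² + J²) + 10)/5 = -(2*J² + 10)/5 = -(10 + 2*J²)/5 = -2 - 2*J²/5)
o = -787/5 (o = ((-2 - ⅖*(-9)²) - 111) - 12 = ((-2 - ⅖*81) - 111) - 12 = ((-2 - 162/5) - 111) - 12 = (-172/5 - 111) - 12 = -727/5 - 12 = -787/5 ≈ -157.40)
(o + 239) + 38*1 = (-787/5 + 239) + 38*1 = 408/5 + 38 = 598/5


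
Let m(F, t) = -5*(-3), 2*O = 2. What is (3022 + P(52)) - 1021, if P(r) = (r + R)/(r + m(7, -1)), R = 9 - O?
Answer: 134127/67 ≈ 2001.9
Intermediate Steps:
O = 1 (O = (1/2)*2 = 1)
R = 8 (R = 9 - 1*1 = 9 - 1 = 8)
m(F, t) = 15
P(r) = (8 + r)/(15 + r) (P(r) = (r + 8)/(r + 15) = (8 + r)/(15 + r))
(3022 + P(52)) - 1021 = (3022 + (8 + 52)/(15 + 52)) - 1021 = (3022 + 60/67) - 1021 = 202534/67 - 1021 = 134127/67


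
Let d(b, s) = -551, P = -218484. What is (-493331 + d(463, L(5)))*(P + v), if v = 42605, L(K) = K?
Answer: 86863472278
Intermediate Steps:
(-493331 + d(463, L(5)))*(P + v) = (-493331 - 551)*(-218484 + 42605) = -493882*(-175879) = 86863472278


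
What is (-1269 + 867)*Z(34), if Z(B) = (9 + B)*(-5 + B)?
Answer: -501294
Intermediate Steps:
Z(B) = (-5 + B)*(9 + B)
(-1269 + 867)*Z(34) = (-1269 + 867)*(-45 + 34² + 4*34) = -402*(-45 + 1156 + 136) = -402*1247 = -501294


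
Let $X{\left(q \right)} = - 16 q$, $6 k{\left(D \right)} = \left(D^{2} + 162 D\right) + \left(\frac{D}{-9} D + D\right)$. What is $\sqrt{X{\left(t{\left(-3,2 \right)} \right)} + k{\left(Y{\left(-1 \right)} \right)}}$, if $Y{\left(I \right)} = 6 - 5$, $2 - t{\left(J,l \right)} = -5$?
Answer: $\frac{i \sqrt{27438}}{18} \approx 9.2025 i$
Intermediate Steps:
$t{\left(J,l \right)} = 7$ ($t{\left(J,l \right)} = 2 - -5 = 2 + 5 = 7$)
$Y{\left(I \right)} = 1$
$k{\left(D \right)} = \frac{4 D^{2}}{27} + \frac{163 D}{6}$ ($k{\left(D \right)} = \frac{\left(D^{2} + 162 D\right) + \left(\frac{D}{-9} D + D\right)}{6} = \frac{\left(D^{2} + 162 D\right) + \left(D \left(- \frac{1}{9}\right) D + D\right)}{6} = \frac{\left(D^{2} + 162 D\right) + \left(- \frac{D}{9} D + D\right)}{6} = \frac{\left(D^{2} + 162 D\right) - \left(- D + \frac{D^{2}}{9}\right)}{6} = \frac{163 D + \frac{8 D^{2}}{9}}{6} = \frac{4 D^{2}}{27} + \frac{163 D}{6}$)
$\sqrt{X{\left(t{\left(-3,2 \right)} \right)} + k{\left(Y{\left(-1 \right)} \right)}} = \sqrt{\left(-16\right) 7 + \frac{1}{54} \cdot 1 \left(1467 + 8 \cdot 1\right)} = \sqrt{-112 + \frac{1}{54} \cdot 1 \left(1467 + 8\right)} = \sqrt{-112 + \frac{1}{54} \cdot 1 \cdot 1475} = \sqrt{-112 + \frac{1475}{54}} = \sqrt{- \frac{4573}{54}} = \frac{i \sqrt{27438}}{18}$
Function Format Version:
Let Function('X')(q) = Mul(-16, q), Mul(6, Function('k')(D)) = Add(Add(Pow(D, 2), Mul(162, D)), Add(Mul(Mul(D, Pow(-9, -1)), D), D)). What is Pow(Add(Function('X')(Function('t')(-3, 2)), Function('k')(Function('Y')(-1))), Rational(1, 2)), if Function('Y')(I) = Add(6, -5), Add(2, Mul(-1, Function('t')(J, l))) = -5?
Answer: Mul(Rational(1, 18), I, Pow(27438, Rational(1, 2))) ≈ Mul(9.2025, I)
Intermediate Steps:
Function('t')(J, l) = 7 (Function('t')(J, l) = Add(2, Mul(-1, -5)) = Add(2, 5) = 7)
Function('Y')(I) = 1
Function('k')(D) = Add(Mul(Rational(4, 27), Pow(D, 2)), Mul(Rational(163, 6), D)) (Function('k')(D) = Mul(Rational(1, 6), Add(Add(Pow(D, 2), Mul(162, D)), Add(Mul(Mul(D, Pow(-9, -1)), D), D))) = Mul(Rational(1, 6), Add(Add(Pow(D, 2), Mul(162, D)), Add(Mul(Mul(D, Rational(-1, 9)), D), D))) = Mul(Rational(1, 6), Add(Add(Pow(D, 2), Mul(162, D)), Add(Mul(Mul(Rational(-1, 9), D), D), D))) = Mul(Rational(1, 6), Add(Add(Pow(D, 2), Mul(162, D)), Add(Mul(Rational(-1, 9), Pow(D, 2)), D))) = Mul(Rational(1, 6), Add(Add(Pow(D, 2), Mul(162, D)), Add(D, Mul(Rational(-1, 9), Pow(D, 2))))) = Mul(Rational(1, 6), Add(Mul(163, D), Mul(Rational(8, 9), Pow(D, 2)))) = Add(Mul(Rational(4, 27), Pow(D, 2)), Mul(Rational(163, 6), D)))
Pow(Add(Function('X')(Function('t')(-3, 2)), Function('k')(Function('Y')(-1))), Rational(1, 2)) = Pow(Add(Mul(-16, 7), Mul(Rational(1, 54), 1, Add(1467, Mul(8, 1)))), Rational(1, 2)) = Pow(Add(-112, Mul(Rational(1, 54), 1, Add(1467, 8))), Rational(1, 2)) = Pow(Add(-112, Mul(Rational(1, 54), 1, 1475)), Rational(1, 2)) = Pow(Add(-112, Rational(1475, 54)), Rational(1, 2)) = Pow(Rational(-4573, 54), Rational(1, 2)) = Mul(Rational(1, 18), I, Pow(27438, Rational(1, 2)))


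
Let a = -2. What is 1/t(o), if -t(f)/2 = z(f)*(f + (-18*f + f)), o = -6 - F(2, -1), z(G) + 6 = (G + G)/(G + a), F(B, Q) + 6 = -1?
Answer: -1/256 ≈ -0.0039063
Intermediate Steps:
F(B, Q) = -7 (F(B, Q) = -6 - 1 = -7)
z(G) = -6 + 2*G/(-2 + G) (z(G) = -6 + (G + G)/(G - 2) = -6 + (2*G)/(-2 + G) = -6 + 2*G/(-2 + G))
o = 1 (o = -6 - 1*(-7) = -6 + 7 = 1)
t(f) = 128*f*(3 - f)/(-2 + f) (t(f) = -2*4*(3 - f)/(-2 + f)*(f + (-18*f + f)) = -2*4*(3 - f)/(-2 + f)*(f - 17*f) = -2*4*(3 - f)/(-2 + f)*(-16*f) = -(-128)*f*(3 - f)/(-2 + f) = 128*f*(3 - f)/(-2 + f))
1/t(o) = 1/(128*1*(3 - 1*1)/(-2 + 1)) = 1/(128*1*(3 - 1)/(-1)) = 1/(128*1*(-1)*2) = 1/(-256) = -1/256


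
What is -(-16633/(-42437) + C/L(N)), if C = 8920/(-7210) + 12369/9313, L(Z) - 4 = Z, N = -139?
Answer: -15051573292454/38468328043635 ≈ -0.39127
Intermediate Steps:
L(Z) = 4 + Z
C = 610853/6714673 (C = 8920*(-1/7210) + 12369*(1/9313) = -892/721 + 12369/9313 = 610853/6714673 ≈ 0.090973)
-(-16633/(-42437) + C/L(N)) = -(-16633/(-42437) + 610853/(6714673*(4 - 139))) = -(-16633*(-1/42437) + (610853/6714673)/(-135)) = -(16633/42437 + (610853/6714673)*(-1/135)) = -(16633/42437 - 610853/906480855) = -1*15051573292454/38468328043635 = -15051573292454/38468328043635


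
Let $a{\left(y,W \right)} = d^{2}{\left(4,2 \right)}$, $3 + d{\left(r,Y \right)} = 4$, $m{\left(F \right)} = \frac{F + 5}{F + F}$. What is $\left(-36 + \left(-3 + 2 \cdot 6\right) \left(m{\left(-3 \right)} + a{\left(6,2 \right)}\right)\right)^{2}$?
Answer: $900$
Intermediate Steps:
$m{\left(F \right)} = \frac{5 + F}{2 F}$
$d{\left(r,Y \right)} = 1$ ($d{\left(r,Y \right)} = -3 + 4 = 1$)
$a{\left(y,W \right)} = 1$ ($a{\left(y,W \right)} = 1^{2} = 1$)
$\left(-36 + \left(-3 + 2 \cdot 6\right) \left(m{\left(-3 \right)} + a{\left(6,2 \right)}\right)\right)^{2} = \left(-36 + \left(-3 + 2 \cdot 6\right) \left(\frac{5 - 3}{2 \left(-3\right)} + 1\right)\right)^{2} = \left(-36 + \left(-3 + 12\right) \left(\frac{1}{2} \left(- \frac{1}{3}\right) 2 + 1\right)\right)^{2} = \left(-36 + 9 \left(- \frac{1}{3} + 1\right)\right)^{2} = \left(-36 + 9 \cdot \frac{2}{3}\right)^{2} = \left(-36 + 6\right)^{2} = \left(-30\right)^{2} = 900$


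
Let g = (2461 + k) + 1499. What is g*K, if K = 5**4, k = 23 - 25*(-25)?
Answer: 2880000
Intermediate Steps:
k = 648 (k = 23 + 625 = 648)
K = 625
g = 4608 (g = (2461 + 648) + 1499 = 3109 + 1499 = 4608)
g*K = 4608*625 = 2880000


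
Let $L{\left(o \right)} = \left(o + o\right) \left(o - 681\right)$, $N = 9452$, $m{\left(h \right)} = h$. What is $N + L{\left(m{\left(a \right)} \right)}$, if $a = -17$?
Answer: $33184$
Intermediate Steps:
$L{\left(o \right)} = 2 o \left(-681 + o\right)$
$N + L{\left(m{\left(a \right)} \right)} = 9452 + 2 \left(-17\right) \left(-681 - 17\right) = 9452 + 2 \left(-17\right) \left(-698\right) = 9452 + 23732 = 33184$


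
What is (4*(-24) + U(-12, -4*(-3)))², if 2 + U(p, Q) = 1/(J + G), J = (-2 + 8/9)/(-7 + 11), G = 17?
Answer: 869070400/90601 ≈ 9592.3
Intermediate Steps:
J = -5/18 (J = (-2 + 8*(⅑))/4 = (-2 + 8/9)*(¼) = -10/9*¼ = -5/18 ≈ -0.27778)
U(p, Q) = -584/301 (U(p, Q) = -2 + 1/(-5/18 + 17) = -2 + 1/(301/18) = -2 + 18/301 = -584/301)
(4*(-24) + U(-12, -4*(-3)))² = (4*(-24) - 584/301)² = (-96 - 584/301)² = (-29480/301)² = 869070400/90601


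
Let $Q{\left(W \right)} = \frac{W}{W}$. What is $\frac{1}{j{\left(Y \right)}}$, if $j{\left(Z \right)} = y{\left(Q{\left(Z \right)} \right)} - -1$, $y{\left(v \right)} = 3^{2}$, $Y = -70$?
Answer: $\frac{1}{10} \approx 0.1$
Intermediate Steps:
$Q{\left(W \right)} = 1$
$y{\left(v \right)} = 9$
$j{\left(Z \right)} = 10$ ($j{\left(Z \right)} = 9 - -1 = 9 + 1 = 10$)
$\frac{1}{j{\left(Y \right)}} = \frac{1}{10}$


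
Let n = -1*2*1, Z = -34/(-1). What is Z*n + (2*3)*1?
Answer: -62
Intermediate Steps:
Z = 34 (Z = -34*(-1) = 34)
n = -2 (n = -2*1 = -2)
Z*n + (2*3)*1 = 34*(-2) + (2*3)*1 = -68 + 6*1 = -68 + 6 = -62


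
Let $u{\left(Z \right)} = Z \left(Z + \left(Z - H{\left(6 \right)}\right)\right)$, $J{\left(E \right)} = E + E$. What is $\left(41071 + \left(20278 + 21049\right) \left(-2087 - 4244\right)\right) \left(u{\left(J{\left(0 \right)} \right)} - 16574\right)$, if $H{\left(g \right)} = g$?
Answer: $4335761151284$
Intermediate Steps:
$J{\left(E \right)} = 2 E$
$u{\left(Z \right)} = Z \left(-6 + 2 Z\right)$ ($u{\left(Z \right)} = Z \left(Z + \left(Z - 6\right)\right) = Z \left(Z + \left(-6 + Z\right)\right) = Z \left(-6 + 2 Z\right)$)
$\left(41071 + \left(20278 + 21049\right) \left(-2087 - 4244\right)\right) \left(u{\left(J{\left(0 \right)} \right)} - 16574\right) = \left(41071 + \left(20278 + 21049\right) \left(-2087 - 4244\right)\right) \left(2 \cdot 2 \cdot 0 \left(-3 + 2 \cdot 0\right) - 16574\right) = \left(41071 + 41327 \left(-6331\right)\right) \left(2 \cdot 0 \left(-3 + 0\right) - 16574\right) = \left(41071 - 261641237\right) \left(2 \cdot 0 \left(-3\right) - 16574\right) = - 261600166 \left(0 - 16574\right) = \left(-261600166\right) \left(-16574\right) = 4335761151284$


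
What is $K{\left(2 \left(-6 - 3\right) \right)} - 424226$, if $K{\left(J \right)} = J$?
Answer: $-424244$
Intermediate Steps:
$K{\left(2 \left(-6 - 3\right) \right)} - 424226 = 2 \left(-6 - 3\right) - 424226 = 2 \left(-9\right) - 424226 = -18 - 424226 = -424244$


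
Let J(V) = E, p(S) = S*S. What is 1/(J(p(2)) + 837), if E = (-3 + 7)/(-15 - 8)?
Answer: 23/19247 ≈ 0.0011950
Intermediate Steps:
E = -4/23 (E = 4/(-23) = 4*(-1/23) = -4/23 ≈ -0.17391)
p(S) = S²
J(V) = -4/23
1/(J(p(2)) + 837) = 1/(-4/23 + 837) = 1/(19247/23) = 23/19247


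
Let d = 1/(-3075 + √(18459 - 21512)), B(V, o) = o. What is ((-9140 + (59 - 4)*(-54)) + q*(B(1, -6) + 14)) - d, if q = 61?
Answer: -109928752641/9458678 + I*√3053/9458678 ≈ -11622.0 + 5.8416e-6*I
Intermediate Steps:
d = 1/(-3075 + I*√3053) (d = 1/(-3075 + √(-3053)) = 1/(-3075 + I*√3053) ≈ -0.0003251 - 5.842e-6*I)
((-9140 + (59 - 4)*(-54)) + q*(B(1, -6) + 14)) - d = ((-9140 + (59 - 4)*(-54)) + 61*(-6 + 14)) - (-3075/9458678 - I*√3053/9458678) = ((-9140 + 55*(-54)) + 61*8) + (3075/9458678 + I*√3053/9458678) = ((-9140 - 2970) + 488) + (3075/9458678 + I*√3053/9458678) = (-12110 + 488) + (3075/9458678 + I*√3053/9458678) = -11622 + (3075/9458678 + I*√3053/9458678) = -109928752641/9458678 + I*√3053/9458678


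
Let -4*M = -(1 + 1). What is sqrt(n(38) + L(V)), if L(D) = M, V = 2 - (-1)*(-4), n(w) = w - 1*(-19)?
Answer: sqrt(230)/2 ≈ 7.5829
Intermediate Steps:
n(w) = 19 + w (n(w) = w + 19 = 19 + w)
V = -2 (V = 2 - 1*4 = 2 - 4 = -2)
M = 1/2 (M = -(-1)*(1 + 1)/4 = -(-1)*2/4 = -1/4*(-2) = 1/2 ≈ 0.50000)
L(D) = 1/2
sqrt(n(38) + L(V)) = sqrt((19 + 38) + 1/2) = sqrt(57 + 1/2) = sqrt(115/2) = sqrt(230)/2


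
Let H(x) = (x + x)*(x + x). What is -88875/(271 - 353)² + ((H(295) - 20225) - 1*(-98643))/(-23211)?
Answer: -4930784657/156070764 ≈ -31.593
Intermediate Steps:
H(x) = 4*x² (H(x) = (2*x)*(2*x) = 4*x²)
-88875/(271 - 353)² + ((H(295) - 20225) - 1*(-98643))/(-23211) = -88875/(271 - 353)² + ((4*295² - 20225) - 1*(-98643))/(-23211) = -88875/((-82)²) + ((4*87025 - 20225) + 98643)*(-1/23211) = -88875/6724 + ((348100 - 20225) + 98643)*(-1/23211) = -88875*1/6724 + (327875 + 98643)*(-1/23211) = -88875/6724 + 426518*(-1/23211) = -88875/6724 - 426518/23211 = -4930784657/156070764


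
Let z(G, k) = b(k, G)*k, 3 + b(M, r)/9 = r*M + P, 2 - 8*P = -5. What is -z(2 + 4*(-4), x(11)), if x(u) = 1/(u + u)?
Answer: 2187/1936 ≈ 1.1296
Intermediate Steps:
P = 7/8 (P = ¼ - ⅛*(-5) = ¼ + 5/8 = 7/8 ≈ 0.87500)
b(M, r) = -153/8 + 9*M*r (b(M, r) = -27 + 9*(r*M + 7/8) = -27 + 9*(M*r + 7/8) = -27 + 9*(7/8 + M*r) = -27 + (63/8 + 9*M*r) = -153/8 + 9*M*r)
x(u) = 1/(2*u)
z(G, k) = k*(-153/8 + 9*G*k) (z(G, k) = (-153/8 + 9*k*G)*k = (-153/8 + 9*G*k)*k = k*(-153/8 + 9*G*k))
-z(2 + 4*(-4), x(11)) = -9*(½)/11*(-17 + 8*(2 + 4*(-4))*((½)/11))/8 = -9*(½)*(1/11)*(-17 + 8*(2 - 16)*((½)*(1/11)))/8 = -9*(-17 + 8*(-14)*(1/22))/(8*22) = -9*(-17 - 56/11)/(8*22) = -9*(-243)/(8*22*11) = -1*(-2187/1936) = 2187/1936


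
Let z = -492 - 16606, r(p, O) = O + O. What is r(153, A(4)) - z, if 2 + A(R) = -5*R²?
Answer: 16934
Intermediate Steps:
A(R) = -2 - 5*R²
r(p, O) = 2*O
z = -17098
r(153, A(4)) - z = 2*(-2 - 5*4²) - 1*(-17098) = 2*(-2 - 5*16) + 17098 = 2*(-2 - 80) + 17098 = 2*(-82) + 17098 = -164 + 17098 = 16934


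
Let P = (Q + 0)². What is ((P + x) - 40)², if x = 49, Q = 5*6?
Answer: 826281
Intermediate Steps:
Q = 30
P = 900 (P = (30 + 0)² = 30² = 900)
((P + x) - 40)² = ((900 + 49) - 40)² = (949 - 40)² = 909² = 826281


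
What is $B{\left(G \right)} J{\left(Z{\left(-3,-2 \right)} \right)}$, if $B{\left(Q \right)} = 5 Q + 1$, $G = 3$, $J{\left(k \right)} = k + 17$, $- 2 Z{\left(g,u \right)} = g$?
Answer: $296$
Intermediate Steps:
$Z{\left(g,u \right)} = - \frac{g}{2}$
$J{\left(k \right)} = 17 + k$
$B{\left(Q \right)} = 1 + 5 Q$
$B{\left(G \right)} J{\left(Z{\left(-3,-2 \right)} \right)} = \left(1 + 5 \cdot 3\right) \left(17 - - \frac{3}{2}\right) = \left(1 + 15\right) \left(17 + \frac{3}{2}\right) = 16 \cdot \frac{37}{2} = 296$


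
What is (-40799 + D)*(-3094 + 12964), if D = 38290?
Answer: -24763830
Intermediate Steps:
(-40799 + D)*(-3094 + 12964) = (-40799 + 38290)*(-3094 + 12964) = -2509*9870 = -24763830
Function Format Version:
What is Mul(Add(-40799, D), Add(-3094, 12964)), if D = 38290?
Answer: -24763830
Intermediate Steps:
Mul(Add(-40799, D), Add(-3094, 12964)) = Mul(Add(-40799, 38290), Add(-3094, 12964)) = Mul(-2509, 9870) = -24763830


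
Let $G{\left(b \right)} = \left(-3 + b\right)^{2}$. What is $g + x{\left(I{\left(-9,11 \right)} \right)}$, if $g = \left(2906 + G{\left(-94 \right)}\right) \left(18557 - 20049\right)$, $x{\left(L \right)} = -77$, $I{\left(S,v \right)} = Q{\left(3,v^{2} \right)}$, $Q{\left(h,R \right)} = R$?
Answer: $-18374057$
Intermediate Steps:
$I{\left(S,v \right)} = v^{2}$
$g = -18373980$ ($g = \left(2906 + \left(-3 - 94\right)^{2}\right) \left(18557 - 20049\right) = \left(2906 + \left(-97\right)^{2}\right) \left(-1492\right) = \left(2906 + 9409\right) \left(-1492\right) = 12315 \left(-1492\right) = -18373980$)
$g + x{\left(I{\left(-9,11 \right)} \right)} = -18373980 - 77 = -18374057$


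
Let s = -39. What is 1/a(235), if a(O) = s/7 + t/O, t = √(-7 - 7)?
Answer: -15076425/83997911 - 11515*I*√14/83997911 ≈ -0.17949 - 0.00051293*I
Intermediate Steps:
t = I*√14 (t = √(-14) = I*√14 ≈ 3.7417*I)
a(O) = -39/7 + I*√14/O (a(O) = -39/7 + (I*√14)/O = -39*⅐ + I*√14/O = -39/7 + I*√14/O)
1/a(235) = 1/(-39/7 + I*√14/235)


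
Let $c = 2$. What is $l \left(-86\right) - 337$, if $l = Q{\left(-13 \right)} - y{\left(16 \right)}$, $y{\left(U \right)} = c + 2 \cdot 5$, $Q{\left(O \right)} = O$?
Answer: $1813$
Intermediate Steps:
$y{\left(U \right)} = 12$ ($y{\left(U \right)} = 2 + 2 \cdot 5 = 2 + 10 = 12$)
$l = -25$ ($l = -13 - 12 = -25$)
$l \left(-86\right) - 337 = \left(-25\right) \left(-86\right) - 337 = 2150 - 337 = 1813$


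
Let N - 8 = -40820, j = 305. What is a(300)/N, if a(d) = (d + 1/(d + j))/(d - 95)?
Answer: -181501/5061708300 ≈ -3.5858e-5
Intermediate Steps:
N = -40812 (N = 8 - 40820 = -40812)
a(d) = (d + 1/(305 + d))/(-95 + d) (a(d) = (d + 1/(d + 305))/(d - 95) = (d + 1/(305 + d))/(-95 + d))
a(300)/N = ((1 + 300² + 305*300)/(-28975 + 300² + 210*300))/(-40812) = ((1 + 90000 + 91500)/(-28975 + 90000 + 63000))*(-1/40812) = (181501/124025)*(-1/40812) = -181501/5061708300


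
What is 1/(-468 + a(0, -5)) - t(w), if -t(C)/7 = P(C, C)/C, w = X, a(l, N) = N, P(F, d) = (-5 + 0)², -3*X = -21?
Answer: 11824/473 ≈ 24.998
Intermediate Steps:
X = 7 (X = -⅓*(-21) = 7)
P(F, d) = 25 (P(F, d) = (-5)² = 25)
w = 7
t(C) = -175/C
1/(-468 + a(0, -5)) - t(w) = 1/(-468 - 5) - (-175)/7 = 1/(-473) - (-175)/7 = -1/473 - 1*(-25) = -1/473 + 25 = 11824/473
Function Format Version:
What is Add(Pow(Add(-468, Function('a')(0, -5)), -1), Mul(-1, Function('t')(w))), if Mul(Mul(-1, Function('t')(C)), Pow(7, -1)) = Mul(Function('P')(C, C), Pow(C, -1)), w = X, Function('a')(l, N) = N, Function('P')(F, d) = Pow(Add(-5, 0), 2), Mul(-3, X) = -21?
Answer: Rational(11824, 473) ≈ 24.998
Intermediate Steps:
X = 7 (X = Mul(Rational(-1, 3), -21) = 7)
Function('P')(F, d) = 25 (Function('P')(F, d) = Pow(-5, 2) = 25)
w = 7
Function('t')(C) = Mul(-175, Pow(C, -1)) (Function('t')(C) = Mul(-7, Mul(25, Pow(C, -1))) = Mul(-175, Pow(C, -1)))
Add(Pow(Add(-468, Function('a')(0, -5)), -1), Mul(-1, Function('t')(w))) = Add(Pow(Add(-468, -5), -1), Mul(-1, Mul(-175, Pow(7, -1)))) = Add(Pow(-473, -1), Mul(-1, Mul(-175, Rational(1, 7)))) = Add(Rational(-1, 473), Mul(-1, -25)) = Add(Rational(-1, 473), 25) = Rational(11824, 473)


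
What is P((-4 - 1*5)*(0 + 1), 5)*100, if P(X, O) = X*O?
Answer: -4500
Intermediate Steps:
P(X, O) = O*X
P((-4 - 1*5)*(0 + 1), 5)*100 = (5*((-4 - 1*5)*(0 + 1)))*100 = (5*((-4 - 5)*1))*100 = (5*(-9*1))*100 = (5*(-9))*100 = -45*100 = -4500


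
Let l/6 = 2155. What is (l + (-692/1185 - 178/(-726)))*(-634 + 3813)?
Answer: 535782727697/13035 ≈ 4.1103e+7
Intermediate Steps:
l = 12930 (l = 6*2155 = 12930)
(l + (-692/1185 - 178/(-726)))*(-634 + 3813) = (12930 + (-692/1185 - 178/(-726)))*(-634 + 3813) = (12930 + (-692*1/1185 - 178*(-1/726)))*3179 = (12930 + (-692/1185 + 89/363))*3179 = (12930 - 48577/143385)*3179 = (1853919473/143385)*3179 = 535782727697/13035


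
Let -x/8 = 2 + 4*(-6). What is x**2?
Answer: 30976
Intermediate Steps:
x = 176 (x = -8*(2 + 4*(-6)) = -8*(2 - 24) = -8*(-22) = 176)
x**2 = 176**2 = 30976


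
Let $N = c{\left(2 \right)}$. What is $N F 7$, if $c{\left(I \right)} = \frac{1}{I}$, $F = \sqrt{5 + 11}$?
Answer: $14$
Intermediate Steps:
$F = 4$ ($F = \sqrt{16} = 4$)
$N = \frac{1}{2} \approx 0.5$
$N F 7 = \frac{1}{2} \cdot 4 \cdot 7 = 2 \cdot 7 = 14$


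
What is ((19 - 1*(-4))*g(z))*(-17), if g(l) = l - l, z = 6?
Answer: 0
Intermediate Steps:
g(l) = 0
((19 - 1*(-4))*g(z))*(-17) = ((19 - 1*(-4))*0)*(-17) = ((19 + 4)*0)*(-17) = (23*0)*(-17) = 0*(-17) = 0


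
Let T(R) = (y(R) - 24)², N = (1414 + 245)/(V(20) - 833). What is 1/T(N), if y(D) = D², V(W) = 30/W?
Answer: 7648371893761/3065231403579024 ≈ 0.0024952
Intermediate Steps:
N = -3318/1663 (N = (1414 + 245)/(30/20 - 833) = 1659/(30*(1/20) - 833) = 1659/(3/2 - 833) = 1659/(-1663/2) = 1659*(-2/1663) = -3318/1663 ≈ -1.9952)
T(R) = (-24 + R²)² (T(R) = (R² - 24)² = (-24 + R²)²)
1/T(N) = 1/((-24 + (-3318/1663)²)²) = 1/((-24 + 11009124/2765569)²) = 1/((-55364532/2765569)²) = 1/(3065231403579024/7648371893761) = 7648371893761/3065231403579024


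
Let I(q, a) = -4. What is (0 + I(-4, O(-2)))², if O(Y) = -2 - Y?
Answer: 16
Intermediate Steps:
(0 + I(-4, O(-2)))² = (0 - 4)² = (-4)² = 16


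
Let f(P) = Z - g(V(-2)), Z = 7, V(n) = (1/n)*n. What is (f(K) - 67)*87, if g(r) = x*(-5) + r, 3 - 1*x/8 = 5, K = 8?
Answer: -12267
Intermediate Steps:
V(n) = 1 (V(n) = n/n = 1)
x = -16 (x = 24 - 8*5 = 24 - 40 = -16)
g(r) = 80 + r (g(r) = -16*(-5) + r = 80 + r)
f(P) = -74 (f(P) = 7 - (80 + 1) = 7 - 1*81 = 7 - 81 = -74)
(f(K) - 67)*87 = (-74 - 67)*87 = -141*87 = -12267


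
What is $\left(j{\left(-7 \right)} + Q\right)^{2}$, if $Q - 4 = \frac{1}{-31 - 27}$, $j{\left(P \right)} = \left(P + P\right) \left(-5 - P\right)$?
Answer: $\frac{1940449}{3364} \approx 576.83$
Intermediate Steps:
$j{\left(P \right)} = 2 P \left(-5 - P\right)$
$Q = \frac{231}{58}$ ($Q = 4 + \frac{1}{-31 - 27} = 4 + \frac{1}{-58} = 4 - \frac{1}{58} = \frac{231}{58} \approx 3.9828$)
$\left(j{\left(-7 \right)} + Q\right)^{2} = \left(\left(-2\right) \left(-7\right) \left(5 - 7\right) + \frac{231}{58}\right)^{2} = \left(\left(-2\right) \left(-7\right) \left(-2\right) + \frac{231}{58}\right)^{2} = \left(-28 + \frac{231}{58}\right)^{2} = \left(- \frac{1393}{58}\right)^{2} = \frac{1940449}{3364}$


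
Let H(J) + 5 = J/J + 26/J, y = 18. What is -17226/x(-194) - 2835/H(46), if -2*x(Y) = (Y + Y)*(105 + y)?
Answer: 259093476/314183 ≈ 824.66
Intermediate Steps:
x(Y) = -123*Y (x(Y) = -(Y + Y)*(105 + 18)/2 = -2*Y*123/2 = -123*Y)
H(J) = -4 + 26/J (H(J) = -5 + (J/J + 26/J) = -5 + (1 + 26/J) = -4 + 26/J)
-17226/x(-194) - 2835/H(46) = -17226/((-123*(-194))) - 2835/(-4 + 26/46) = -17226/23862 - 2835/(-4 + 26*(1/46)) = -17226*1/23862 - 2835/(-4 + 13/23) = -2871/3977 - 2835/(-79/23) = -2871/3977 - 2835*(-23/79) = -2871/3977 + 65205/79 = 259093476/314183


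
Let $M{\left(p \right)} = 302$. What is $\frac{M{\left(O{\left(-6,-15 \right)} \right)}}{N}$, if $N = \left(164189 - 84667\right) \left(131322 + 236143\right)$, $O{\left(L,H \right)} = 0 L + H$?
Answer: $\frac{151}{14610775865} \approx 1.0335 \cdot 10^{-8}$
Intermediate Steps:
$O{\left(L,H \right)} = H$ ($O{\left(L,H \right)} = 0 + H = H$)
$N = 29221551730$ ($N = 79522 \cdot 367465 = 29221551730$)
$\frac{M{\left(O{\left(-6,-15 \right)} \right)}}{N} = \frac{302}{29221551730} = 302 \cdot \frac{1}{29221551730} = \frac{151}{14610775865}$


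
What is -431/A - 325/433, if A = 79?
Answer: -212298/34207 ≈ -6.2063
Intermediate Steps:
-431/A - 325/433 = -431/79 - 325/433 = -212298/34207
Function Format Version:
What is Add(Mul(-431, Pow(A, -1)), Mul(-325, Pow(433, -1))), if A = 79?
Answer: Rational(-212298, 34207) ≈ -6.2063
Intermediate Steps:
Add(Mul(-431, Pow(A, -1)), Mul(-325, Pow(433, -1))) = Add(Mul(-431, Pow(79, -1)), Mul(-325, Pow(433, -1))) = Add(Mul(-431, Rational(1, 79)), Mul(-325, Rational(1, 433))) = Add(Rational(-431, 79), Rational(-325, 433)) = Rational(-212298, 34207)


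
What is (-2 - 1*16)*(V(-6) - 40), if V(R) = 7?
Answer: 594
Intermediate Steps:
(-2 - 1*16)*(V(-6) - 40) = (-2 - 1*16)*(7 - 40) = (-2 - 16)*(-33) = -18*(-33) = 594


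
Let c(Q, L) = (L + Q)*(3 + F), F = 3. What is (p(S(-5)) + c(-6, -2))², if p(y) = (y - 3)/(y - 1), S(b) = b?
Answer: 19600/9 ≈ 2177.8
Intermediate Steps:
c(Q, L) = 6*L + 6*Q (c(Q, L) = (L + Q)*(3 + 3) = (L + Q)*6 = 6*L + 6*Q)
p(y) = (-3 + y)/(-1 + y)
(p(S(-5)) + c(-6, -2))² = ((-3 - 5)/(-1 - 5) + (6*(-2) + 6*(-6)))² = (-8/(-6) + (-12 - 36))² = (-⅙*(-8) - 48)² = (4/3 - 48)² = (-140/3)² = 19600/9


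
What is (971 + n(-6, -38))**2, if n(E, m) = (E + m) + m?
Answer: 790321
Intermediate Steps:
n(E, m) = E + 2*m
(971 + n(-6, -38))**2 = (971 + (-6 + 2*(-38)))**2 = (971 + (-6 - 76))**2 = (971 - 82)**2 = 889**2 = 790321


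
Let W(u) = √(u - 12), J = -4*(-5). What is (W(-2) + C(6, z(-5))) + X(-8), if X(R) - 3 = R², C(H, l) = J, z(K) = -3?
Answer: 87 + I*√14 ≈ 87.0 + 3.7417*I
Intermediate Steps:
J = 20
C(H, l) = 20
X(R) = 3 + R²
W(u) = √(-12 + u)
(W(-2) + C(6, z(-5))) + X(-8) = (√(-12 - 2) + 20) + (3 + (-8)²) = (√(-14) + 20) + (3 + 64) = (I*√14 + 20) + 67 = (20 + I*√14) + 67 = 87 + I*√14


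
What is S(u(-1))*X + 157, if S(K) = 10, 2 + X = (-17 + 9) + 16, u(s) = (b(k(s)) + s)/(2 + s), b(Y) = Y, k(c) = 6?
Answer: 217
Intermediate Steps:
u(s) = (6 + s)/(2 + s)
X = 6 (X = -2 + ((-17 + 9) + 16) = -2 + (-8 + 16) = -2 + 8 = 6)
S(u(-1))*X + 157 = 10*6 + 157 = 60 + 157 = 217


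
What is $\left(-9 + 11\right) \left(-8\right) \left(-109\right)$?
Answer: $1744$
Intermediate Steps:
$\left(-9 + 11\right) \left(-8\right) \left(-109\right) = 2 \left(-8\right) \left(-109\right) = \left(-16\right) \left(-109\right) = 1744$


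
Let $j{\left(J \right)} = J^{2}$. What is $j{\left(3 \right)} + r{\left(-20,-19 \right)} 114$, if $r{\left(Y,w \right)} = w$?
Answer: $-2157$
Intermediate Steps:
$j{\left(3 \right)} + r{\left(-20,-19 \right)} 114 = 3^{2} - 2166 = 9 - 2166 = -2157$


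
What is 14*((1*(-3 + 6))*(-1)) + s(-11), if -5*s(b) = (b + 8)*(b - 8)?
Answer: -267/5 ≈ -53.400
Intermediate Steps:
s(b) = -(-8 + b)*(8 + b)/5 (s(b) = -(b + 8)*(b - 8)/5 = -(8 + b)*(-8 + b)/5 = -(-8 + b)*(8 + b)/5)
14*((1*(-3 + 6))*(-1)) + s(-11) = 14*((1*(-3 + 6))*(-1)) + (64/5 - ⅕*(-11)²) = 14*((1*3)*(-1)) + (64/5 - ⅕*121) = 14*(3*(-1)) + (64/5 - 121/5) = 14*(-3) - 57/5 = -42 - 57/5 = -267/5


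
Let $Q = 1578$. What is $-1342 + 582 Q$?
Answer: $917054$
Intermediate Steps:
$-1342 + 582 Q = -1342 + 582 \cdot 1578 = -1342 + 918396 = 917054$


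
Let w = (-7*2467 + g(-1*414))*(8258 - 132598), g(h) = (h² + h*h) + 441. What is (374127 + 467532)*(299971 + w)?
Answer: -34112492958585951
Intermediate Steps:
g(h) = 441 + 2*h² (g(h) = (h² + h²) + 441 = 2*h² + 441 = 441 + 2*h²)
w = -40530363760 (w = (-7*2467 + (441 + 2*(-1*414)²))*(8258 - 132598) = (-17269 + (441 + 2*(-414)²))*(-124340) = (-17269 + (441 + 2*171396))*(-124340) = (-17269 + (441 + 342792))*(-124340) = (-17269 + 343233)*(-124340) = 325964*(-124340) = -40530363760)
(374127 + 467532)*(299971 + w) = (374127 + 467532)*(299971 - 40530363760) = 841659*(-40530063789) = -34112492958585951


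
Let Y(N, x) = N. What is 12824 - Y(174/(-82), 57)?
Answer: 525871/41 ≈ 12826.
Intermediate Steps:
12824 - Y(174/(-82), 57) = 12824 - 174/(-82) = 12824 - 174*(-1)/82 = 12824 - 1*(-87/41) = 12824 + 87/41 = 525871/41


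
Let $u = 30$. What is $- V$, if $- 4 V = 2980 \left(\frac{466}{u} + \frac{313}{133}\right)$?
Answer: $\frac{5316916}{399} \approx 13326.0$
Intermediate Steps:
$V = - \frac{5316916}{399}$ ($V = - \frac{2980 \left(\frac{466}{30} + \frac{313}{133}\right)}{4} = - \frac{2980 \left(466 \cdot \frac{1}{30} + 313 \cdot \frac{1}{133}\right)}{4} = - \frac{2980 \left(\frac{233}{15} + \frac{313}{133}\right)}{4} = - \frac{2980 \cdot \frac{35684}{1995}}{4} = \left(- \frac{1}{4}\right) \frac{21267664}{399} = - \frac{5316916}{399} \approx -13326.0$)
$- V = \left(-1\right) \left(- \frac{5316916}{399}\right) = \frac{5316916}{399}$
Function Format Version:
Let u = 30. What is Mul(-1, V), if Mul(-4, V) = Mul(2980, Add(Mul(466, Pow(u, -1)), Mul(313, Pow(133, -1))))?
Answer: Rational(5316916, 399) ≈ 13326.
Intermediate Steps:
V = Rational(-5316916, 399) (V = Mul(Rational(-1, 4), Mul(2980, Add(Mul(466, Pow(30, -1)), Mul(313, Pow(133, -1))))) = Mul(Rational(-1, 4), Mul(2980, Add(Mul(466, Rational(1, 30)), Mul(313, Rational(1, 133))))) = Mul(Rational(-1, 4), Mul(2980, Add(Rational(233, 15), Rational(313, 133)))) = Mul(Rational(-1, 4), Mul(2980, Rational(35684, 1995))) = Mul(Rational(-1, 4), Rational(21267664, 399)) = Rational(-5316916, 399) ≈ -13326.)
Mul(-1, V) = Mul(-1, Rational(-5316916, 399)) = Rational(5316916, 399)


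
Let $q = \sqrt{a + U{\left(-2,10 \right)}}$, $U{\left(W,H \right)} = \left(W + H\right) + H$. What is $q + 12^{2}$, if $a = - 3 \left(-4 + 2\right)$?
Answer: $144 + 2 \sqrt{6} \approx 148.9$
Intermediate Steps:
$U{\left(W,H \right)} = W + 2 H$ ($U{\left(W,H \right)} = \left(H + W\right) + H = W + 2 H$)
$a = 6$ ($a = \left(-3\right) \left(-2\right) = 6$)
$q = 2 \sqrt{6}$ ($q = \sqrt{6 + \left(-2 + 2 \cdot 10\right)} = \sqrt{6 + \left(-2 + 20\right)} = \sqrt{6 + 18} = \sqrt{24} = 2 \sqrt{6} \approx 4.899$)
$q + 12^{2} = 2 \sqrt{6} + 12^{2} = 2 \sqrt{6} + 144 = 144 + 2 \sqrt{6}$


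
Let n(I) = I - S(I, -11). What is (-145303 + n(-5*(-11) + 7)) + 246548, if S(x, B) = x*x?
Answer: 97463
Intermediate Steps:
S(x, B) = x²
n(I) = I - I²
(-145303 + n(-5*(-11) + 7)) + 246548 = (-145303 + (-5*(-11) + 7)*(1 - (-5*(-11) + 7))) + 246548 = (-145303 + (55 + 7)*(1 - (55 + 7))) + 246548 = (-145303 + 62*(1 - 1*62)) + 246548 = (-145303 + 62*(1 - 62)) + 246548 = (-145303 + 62*(-61)) + 246548 = (-145303 - 3782) + 246548 = -149085 + 246548 = 97463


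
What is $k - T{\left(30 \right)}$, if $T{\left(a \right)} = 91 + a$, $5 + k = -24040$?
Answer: $-24166$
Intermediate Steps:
$k = -24045$ ($k = -5 - 24040 = -24045$)
$k - T{\left(30 \right)} = -24045 - \left(91 + 30\right) = -24045 - 121 = -24166$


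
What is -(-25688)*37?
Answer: 950456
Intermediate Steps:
-(-25688)*37 = -19*(-50024) = 950456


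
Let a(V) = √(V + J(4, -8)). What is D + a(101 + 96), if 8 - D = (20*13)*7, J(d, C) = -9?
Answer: -1812 + 2*√47 ≈ -1798.3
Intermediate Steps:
D = -1812 (D = 8 - 20*13*7 = 8 - 260*7 = 8 - 1*1820 = 8 - 1820 = -1812)
a(V) = √(-9 + V) (a(V) = √(V - 9) = √(-9 + V))
D + a(101 + 96) = -1812 + √(-9 + (101 + 96)) = -1812 + √(-9 + 197) = -1812 + √188 = -1812 + 2*√47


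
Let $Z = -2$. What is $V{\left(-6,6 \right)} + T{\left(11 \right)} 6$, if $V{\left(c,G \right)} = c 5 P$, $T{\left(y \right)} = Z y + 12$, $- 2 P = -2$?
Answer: $-90$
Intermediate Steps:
$P = 1$ ($P = \left(- \frac{1}{2}\right) \left(-2\right) = 1$)
$T{\left(y \right)} = 12 - 2 y$ ($T{\left(y \right)} = - 2 y + 12 = 12 - 2 y$)
$V{\left(c,G \right)} = 5 c$ ($V{\left(c,G \right)} = c 5 \cdot 1 = 5 c 1 = 5 c$)
$V{\left(-6,6 \right)} + T{\left(11 \right)} 6 = 5 \left(-6\right) + \left(12 - 22\right) 6 = -30 + \left(12 - 22\right) 6 = -30 - 60 = -90$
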